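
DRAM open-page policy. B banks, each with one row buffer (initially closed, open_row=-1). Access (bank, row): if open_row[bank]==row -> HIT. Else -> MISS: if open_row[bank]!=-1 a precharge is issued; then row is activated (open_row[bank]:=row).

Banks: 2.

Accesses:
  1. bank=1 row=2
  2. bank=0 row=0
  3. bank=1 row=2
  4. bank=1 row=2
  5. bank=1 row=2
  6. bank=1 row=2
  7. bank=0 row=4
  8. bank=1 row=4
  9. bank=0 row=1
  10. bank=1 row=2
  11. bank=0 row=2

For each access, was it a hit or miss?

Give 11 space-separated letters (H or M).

Acc 1: bank1 row2 -> MISS (open row2); precharges=0
Acc 2: bank0 row0 -> MISS (open row0); precharges=0
Acc 3: bank1 row2 -> HIT
Acc 4: bank1 row2 -> HIT
Acc 5: bank1 row2 -> HIT
Acc 6: bank1 row2 -> HIT
Acc 7: bank0 row4 -> MISS (open row4); precharges=1
Acc 8: bank1 row4 -> MISS (open row4); precharges=2
Acc 9: bank0 row1 -> MISS (open row1); precharges=3
Acc 10: bank1 row2 -> MISS (open row2); precharges=4
Acc 11: bank0 row2 -> MISS (open row2); precharges=5

Answer: M M H H H H M M M M M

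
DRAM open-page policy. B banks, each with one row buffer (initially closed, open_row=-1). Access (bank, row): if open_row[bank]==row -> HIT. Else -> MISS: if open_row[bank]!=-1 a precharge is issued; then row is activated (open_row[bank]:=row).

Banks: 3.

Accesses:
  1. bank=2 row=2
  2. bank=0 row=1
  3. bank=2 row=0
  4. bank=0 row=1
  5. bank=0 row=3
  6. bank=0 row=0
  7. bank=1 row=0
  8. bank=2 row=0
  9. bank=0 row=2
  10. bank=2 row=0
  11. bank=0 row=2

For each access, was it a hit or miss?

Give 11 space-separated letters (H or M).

Answer: M M M H M M M H M H H

Derivation:
Acc 1: bank2 row2 -> MISS (open row2); precharges=0
Acc 2: bank0 row1 -> MISS (open row1); precharges=0
Acc 3: bank2 row0 -> MISS (open row0); precharges=1
Acc 4: bank0 row1 -> HIT
Acc 5: bank0 row3 -> MISS (open row3); precharges=2
Acc 6: bank0 row0 -> MISS (open row0); precharges=3
Acc 7: bank1 row0 -> MISS (open row0); precharges=3
Acc 8: bank2 row0 -> HIT
Acc 9: bank0 row2 -> MISS (open row2); precharges=4
Acc 10: bank2 row0 -> HIT
Acc 11: bank0 row2 -> HIT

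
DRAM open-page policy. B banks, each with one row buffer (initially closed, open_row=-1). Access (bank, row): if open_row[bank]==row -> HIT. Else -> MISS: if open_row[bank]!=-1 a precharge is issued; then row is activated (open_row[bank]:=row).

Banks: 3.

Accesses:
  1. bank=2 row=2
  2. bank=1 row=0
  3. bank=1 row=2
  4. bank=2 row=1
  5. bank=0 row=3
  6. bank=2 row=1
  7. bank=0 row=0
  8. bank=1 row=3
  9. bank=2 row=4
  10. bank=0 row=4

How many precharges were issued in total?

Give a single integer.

Answer: 6

Derivation:
Acc 1: bank2 row2 -> MISS (open row2); precharges=0
Acc 2: bank1 row0 -> MISS (open row0); precharges=0
Acc 3: bank1 row2 -> MISS (open row2); precharges=1
Acc 4: bank2 row1 -> MISS (open row1); precharges=2
Acc 5: bank0 row3 -> MISS (open row3); precharges=2
Acc 6: bank2 row1 -> HIT
Acc 7: bank0 row0 -> MISS (open row0); precharges=3
Acc 8: bank1 row3 -> MISS (open row3); precharges=4
Acc 9: bank2 row4 -> MISS (open row4); precharges=5
Acc 10: bank0 row4 -> MISS (open row4); precharges=6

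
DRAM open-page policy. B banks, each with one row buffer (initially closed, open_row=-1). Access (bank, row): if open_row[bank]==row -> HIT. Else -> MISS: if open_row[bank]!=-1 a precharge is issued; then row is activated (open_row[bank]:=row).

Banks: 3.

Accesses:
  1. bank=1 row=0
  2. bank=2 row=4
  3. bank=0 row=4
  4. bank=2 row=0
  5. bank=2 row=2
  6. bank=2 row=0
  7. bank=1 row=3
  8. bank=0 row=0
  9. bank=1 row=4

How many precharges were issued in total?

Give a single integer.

Answer: 6

Derivation:
Acc 1: bank1 row0 -> MISS (open row0); precharges=0
Acc 2: bank2 row4 -> MISS (open row4); precharges=0
Acc 3: bank0 row4 -> MISS (open row4); precharges=0
Acc 4: bank2 row0 -> MISS (open row0); precharges=1
Acc 5: bank2 row2 -> MISS (open row2); precharges=2
Acc 6: bank2 row0 -> MISS (open row0); precharges=3
Acc 7: bank1 row3 -> MISS (open row3); precharges=4
Acc 8: bank0 row0 -> MISS (open row0); precharges=5
Acc 9: bank1 row4 -> MISS (open row4); precharges=6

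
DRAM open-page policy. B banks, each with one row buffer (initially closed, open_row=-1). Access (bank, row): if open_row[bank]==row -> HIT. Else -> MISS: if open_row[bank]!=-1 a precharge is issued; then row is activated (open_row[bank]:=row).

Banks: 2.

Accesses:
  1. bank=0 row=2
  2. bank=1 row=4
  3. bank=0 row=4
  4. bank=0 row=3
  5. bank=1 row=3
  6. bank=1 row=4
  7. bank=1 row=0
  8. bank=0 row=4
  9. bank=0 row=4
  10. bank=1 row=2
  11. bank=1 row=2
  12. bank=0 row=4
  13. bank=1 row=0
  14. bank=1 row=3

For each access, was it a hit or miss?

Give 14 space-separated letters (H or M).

Answer: M M M M M M M M H M H H M M

Derivation:
Acc 1: bank0 row2 -> MISS (open row2); precharges=0
Acc 2: bank1 row4 -> MISS (open row4); precharges=0
Acc 3: bank0 row4 -> MISS (open row4); precharges=1
Acc 4: bank0 row3 -> MISS (open row3); precharges=2
Acc 5: bank1 row3 -> MISS (open row3); precharges=3
Acc 6: bank1 row4 -> MISS (open row4); precharges=4
Acc 7: bank1 row0 -> MISS (open row0); precharges=5
Acc 8: bank0 row4 -> MISS (open row4); precharges=6
Acc 9: bank0 row4 -> HIT
Acc 10: bank1 row2 -> MISS (open row2); precharges=7
Acc 11: bank1 row2 -> HIT
Acc 12: bank0 row4 -> HIT
Acc 13: bank1 row0 -> MISS (open row0); precharges=8
Acc 14: bank1 row3 -> MISS (open row3); precharges=9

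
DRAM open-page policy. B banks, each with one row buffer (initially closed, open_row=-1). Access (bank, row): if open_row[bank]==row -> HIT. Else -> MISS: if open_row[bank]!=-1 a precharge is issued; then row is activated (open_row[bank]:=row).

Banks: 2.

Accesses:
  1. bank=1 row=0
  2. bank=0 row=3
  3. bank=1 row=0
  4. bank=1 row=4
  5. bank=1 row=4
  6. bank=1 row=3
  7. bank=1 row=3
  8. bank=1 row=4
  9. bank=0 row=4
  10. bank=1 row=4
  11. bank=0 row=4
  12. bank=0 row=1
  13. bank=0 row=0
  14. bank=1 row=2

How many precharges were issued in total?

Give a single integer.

Answer: 7

Derivation:
Acc 1: bank1 row0 -> MISS (open row0); precharges=0
Acc 2: bank0 row3 -> MISS (open row3); precharges=0
Acc 3: bank1 row0 -> HIT
Acc 4: bank1 row4 -> MISS (open row4); precharges=1
Acc 5: bank1 row4 -> HIT
Acc 6: bank1 row3 -> MISS (open row3); precharges=2
Acc 7: bank1 row3 -> HIT
Acc 8: bank1 row4 -> MISS (open row4); precharges=3
Acc 9: bank0 row4 -> MISS (open row4); precharges=4
Acc 10: bank1 row4 -> HIT
Acc 11: bank0 row4 -> HIT
Acc 12: bank0 row1 -> MISS (open row1); precharges=5
Acc 13: bank0 row0 -> MISS (open row0); precharges=6
Acc 14: bank1 row2 -> MISS (open row2); precharges=7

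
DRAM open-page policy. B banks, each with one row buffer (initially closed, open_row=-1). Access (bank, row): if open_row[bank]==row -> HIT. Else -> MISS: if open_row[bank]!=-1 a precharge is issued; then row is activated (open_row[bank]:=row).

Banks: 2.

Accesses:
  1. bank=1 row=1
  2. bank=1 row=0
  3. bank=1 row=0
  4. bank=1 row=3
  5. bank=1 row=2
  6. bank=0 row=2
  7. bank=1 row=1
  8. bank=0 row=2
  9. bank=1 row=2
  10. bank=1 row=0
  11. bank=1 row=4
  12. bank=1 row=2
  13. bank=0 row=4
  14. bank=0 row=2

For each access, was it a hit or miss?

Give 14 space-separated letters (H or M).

Acc 1: bank1 row1 -> MISS (open row1); precharges=0
Acc 2: bank1 row0 -> MISS (open row0); precharges=1
Acc 3: bank1 row0 -> HIT
Acc 4: bank1 row3 -> MISS (open row3); precharges=2
Acc 5: bank1 row2 -> MISS (open row2); precharges=3
Acc 6: bank0 row2 -> MISS (open row2); precharges=3
Acc 7: bank1 row1 -> MISS (open row1); precharges=4
Acc 8: bank0 row2 -> HIT
Acc 9: bank1 row2 -> MISS (open row2); precharges=5
Acc 10: bank1 row0 -> MISS (open row0); precharges=6
Acc 11: bank1 row4 -> MISS (open row4); precharges=7
Acc 12: bank1 row2 -> MISS (open row2); precharges=8
Acc 13: bank0 row4 -> MISS (open row4); precharges=9
Acc 14: bank0 row2 -> MISS (open row2); precharges=10

Answer: M M H M M M M H M M M M M M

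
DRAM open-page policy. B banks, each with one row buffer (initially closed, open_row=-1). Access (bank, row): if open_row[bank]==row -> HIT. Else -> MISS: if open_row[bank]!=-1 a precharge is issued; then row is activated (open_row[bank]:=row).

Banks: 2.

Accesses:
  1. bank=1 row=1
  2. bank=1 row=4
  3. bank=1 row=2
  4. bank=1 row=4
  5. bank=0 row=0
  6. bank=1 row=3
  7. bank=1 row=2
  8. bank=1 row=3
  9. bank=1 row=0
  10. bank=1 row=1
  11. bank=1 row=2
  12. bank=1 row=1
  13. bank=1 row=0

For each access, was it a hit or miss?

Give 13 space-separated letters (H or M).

Answer: M M M M M M M M M M M M M

Derivation:
Acc 1: bank1 row1 -> MISS (open row1); precharges=0
Acc 2: bank1 row4 -> MISS (open row4); precharges=1
Acc 3: bank1 row2 -> MISS (open row2); precharges=2
Acc 4: bank1 row4 -> MISS (open row4); precharges=3
Acc 5: bank0 row0 -> MISS (open row0); precharges=3
Acc 6: bank1 row3 -> MISS (open row3); precharges=4
Acc 7: bank1 row2 -> MISS (open row2); precharges=5
Acc 8: bank1 row3 -> MISS (open row3); precharges=6
Acc 9: bank1 row0 -> MISS (open row0); precharges=7
Acc 10: bank1 row1 -> MISS (open row1); precharges=8
Acc 11: bank1 row2 -> MISS (open row2); precharges=9
Acc 12: bank1 row1 -> MISS (open row1); precharges=10
Acc 13: bank1 row0 -> MISS (open row0); precharges=11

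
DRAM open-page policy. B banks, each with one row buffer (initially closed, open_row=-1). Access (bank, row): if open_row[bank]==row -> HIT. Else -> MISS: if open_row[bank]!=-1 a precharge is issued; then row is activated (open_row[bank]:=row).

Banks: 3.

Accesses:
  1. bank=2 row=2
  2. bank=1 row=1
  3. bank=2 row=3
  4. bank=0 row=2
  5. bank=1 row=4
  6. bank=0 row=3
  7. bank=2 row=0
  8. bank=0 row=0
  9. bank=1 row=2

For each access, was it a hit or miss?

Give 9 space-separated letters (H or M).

Acc 1: bank2 row2 -> MISS (open row2); precharges=0
Acc 2: bank1 row1 -> MISS (open row1); precharges=0
Acc 3: bank2 row3 -> MISS (open row3); precharges=1
Acc 4: bank0 row2 -> MISS (open row2); precharges=1
Acc 5: bank1 row4 -> MISS (open row4); precharges=2
Acc 6: bank0 row3 -> MISS (open row3); precharges=3
Acc 7: bank2 row0 -> MISS (open row0); precharges=4
Acc 8: bank0 row0 -> MISS (open row0); precharges=5
Acc 9: bank1 row2 -> MISS (open row2); precharges=6

Answer: M M M M M M M M M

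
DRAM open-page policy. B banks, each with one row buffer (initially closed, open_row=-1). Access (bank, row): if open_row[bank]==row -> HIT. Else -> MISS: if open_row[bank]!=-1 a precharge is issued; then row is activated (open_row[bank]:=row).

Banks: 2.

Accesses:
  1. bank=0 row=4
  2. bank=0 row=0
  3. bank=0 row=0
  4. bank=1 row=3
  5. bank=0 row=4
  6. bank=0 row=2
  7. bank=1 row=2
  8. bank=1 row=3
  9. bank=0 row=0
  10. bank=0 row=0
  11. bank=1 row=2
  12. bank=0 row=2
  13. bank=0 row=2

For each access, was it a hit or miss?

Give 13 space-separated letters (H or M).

Acc 1: bank0 row4 -> MISS (open row4); precharges=0
Acc 2: bank0 row0 -> MISS (open row0); precharges=1
Acc 3: bank0 row0 -> HIT
Acc 4: bank1 row3 -> MISS (open row3); precharges=1
Acc 5: bank0 row4 -> MISS (open row4); precharges=2
Acc 6: bank0 row2 -> MISS (open row2); precharges=3
Acc 7: bank1 row2 -> MISS (open row2); precharges=4
Acc 8: bank1 row3 -> MISS (open row3); precharges=5
Acc 9: bank0 row0 -> MISS (open row0); precharges=6
Acc 10: bank0 row0 -> HIT
Acc 11: bank1 row2 -> MISS (open row2); precharges=7
Acc 12: bank0 row2 -> MISS (open row2); precharges=8
Acc 13: bank0 row2 -> HIT

Answer: M M H M M M M M M H M M H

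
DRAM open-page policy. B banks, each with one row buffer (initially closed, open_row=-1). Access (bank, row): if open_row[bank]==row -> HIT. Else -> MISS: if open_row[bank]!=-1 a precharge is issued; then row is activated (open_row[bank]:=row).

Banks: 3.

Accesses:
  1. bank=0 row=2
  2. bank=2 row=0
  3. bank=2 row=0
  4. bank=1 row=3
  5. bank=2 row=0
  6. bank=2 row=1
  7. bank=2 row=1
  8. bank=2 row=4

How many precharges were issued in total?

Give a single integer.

Acc 1: bank0 row2 -> MISS (open row2); precharges=0
Acc 2: bank2 row0 -> MISS (open row0); precharges=0
Acc 3: bank2 row0 -> HIT
Acc 4: bank1 row3 -> MISS (open row3); precharges=0
Acc 5: bank2 row0 -> HIT
Acc 6: bank2 row1 -> MISS (open row1); precharges=1
Acc 7: bank2 row1 -> HIT
Acc 8: bank2 row4 -> MISS (open row4); precharges=2

Answer: 2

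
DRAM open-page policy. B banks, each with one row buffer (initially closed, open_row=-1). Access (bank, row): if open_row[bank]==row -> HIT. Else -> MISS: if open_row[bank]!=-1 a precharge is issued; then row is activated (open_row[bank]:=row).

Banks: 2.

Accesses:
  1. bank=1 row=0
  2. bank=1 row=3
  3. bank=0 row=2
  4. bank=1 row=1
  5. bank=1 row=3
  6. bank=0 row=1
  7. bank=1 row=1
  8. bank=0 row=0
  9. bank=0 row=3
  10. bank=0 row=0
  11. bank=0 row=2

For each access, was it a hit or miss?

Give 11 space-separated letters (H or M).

Acc 1: bank1 row0 -> MISS (open row0); precharges=0
Acc 2: bank1 row3 -> MISS (open row3); precharges=1
Acc 3: bank0 row2 -> MISS (open row2); precharges=1
Acc 4: bank1 row1 -> MISS (open row1); precharges=2
Acc 5: bank1 row3 -> MISS (open row3); precharges=3
Acc 6: bank0 row1 -> MISS (open row1); precharges=4
Acc 7: bank1 row1 -> MISS (open row1); precharges=5
Acc 8: bank0 row0 -> MISS (open row0); precharges=6
Acc 9: bank0 row3 -> MISS (open row3); precharges=7
Acc 10: bank0 row0 -> MISS (open row0); precharges=8
Acc 11: bank0 row2 -> MISS (open row2); precharges=9

Answer: M M M M M M M M M M M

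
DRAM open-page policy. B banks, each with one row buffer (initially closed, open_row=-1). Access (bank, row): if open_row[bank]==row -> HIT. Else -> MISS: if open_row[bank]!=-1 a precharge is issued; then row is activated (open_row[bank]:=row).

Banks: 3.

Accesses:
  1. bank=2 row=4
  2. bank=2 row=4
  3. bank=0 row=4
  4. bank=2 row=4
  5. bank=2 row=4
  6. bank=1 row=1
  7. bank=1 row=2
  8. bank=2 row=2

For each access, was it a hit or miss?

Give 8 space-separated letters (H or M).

Answer: M H M H H M M M

Derivation:
Acc 1: bank2 row4 -> MISS (open row4); precharges=0
Acc 2: bank2 row4 -> HIT
Acc 3: bank0 row4 -> MISS (open row4); precharges=0
Acc 4: bank2 row4 -> HIT
Acc 5: bank2 row4 -> HIT
Acc 6: bank1 row1 -> MISS (open row1); precharges=0
Acc 7: bank1 row2 -> MISS (open row2); precharges=1
Acc 8: bank2 row2 -> MISS (open row2); precharges=2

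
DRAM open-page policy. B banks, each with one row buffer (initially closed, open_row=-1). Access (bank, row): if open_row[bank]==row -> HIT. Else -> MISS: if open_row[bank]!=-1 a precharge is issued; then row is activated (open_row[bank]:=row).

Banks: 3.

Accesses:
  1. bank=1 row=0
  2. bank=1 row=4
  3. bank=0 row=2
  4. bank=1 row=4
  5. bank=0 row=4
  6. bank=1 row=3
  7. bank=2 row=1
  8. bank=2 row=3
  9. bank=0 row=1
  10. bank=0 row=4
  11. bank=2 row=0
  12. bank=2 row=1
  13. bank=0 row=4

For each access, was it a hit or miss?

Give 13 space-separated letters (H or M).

Acc 1: bank1 row0 -> MISS (open row0); precharges=0
Acc 2: bank1 row4 -> MISS (open row4); precharges=1
Acc 3: bank0 row2 -> MISS (open row2); precharges=1
Acc 4: bank1 row4 -> HIT
Acc 5: bank0 row4 -> MISS (open row4); precharges=2
Acc 6: bank1 row3 -> MISS (open row3); precharges=3
Acc 7: bank2 row1 -> MISS (open row1); precharges=3
Acc 8: bank2 row3 -> MISS (open row3); precharges=4
Acc 9: bank0 row1 -> MISS (open row1); precharges=5
Acc 10: bank0 row4 -> MISS (open row4); precharges=6
Acc 11: bank2 row0 -> MISS (open row0); precharges=7
Acc 12: bank2 row1 -> MISS (open row1); precharges=8
Acc 13: bank0 row4 -> HIT

Answer: M M M H M M M M M M M M H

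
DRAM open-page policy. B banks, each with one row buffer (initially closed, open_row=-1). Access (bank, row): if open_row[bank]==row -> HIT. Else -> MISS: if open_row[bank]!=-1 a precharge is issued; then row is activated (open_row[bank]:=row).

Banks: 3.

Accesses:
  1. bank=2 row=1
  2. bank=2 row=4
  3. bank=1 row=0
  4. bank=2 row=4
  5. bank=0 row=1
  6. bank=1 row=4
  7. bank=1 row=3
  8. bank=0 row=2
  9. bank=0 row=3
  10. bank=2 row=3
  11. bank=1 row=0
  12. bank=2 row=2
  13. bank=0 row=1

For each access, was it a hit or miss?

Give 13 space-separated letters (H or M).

Answer: M M M H M M M M M M M M M

Derivation:
Acc 1: bank2 row1 -> MISS (open row1); precharges=0
Acc 2: bank2 row4 -> MISS (open row4); precharges=1
Acc 3: bank1 row0 -> MISS (open row0); precharges=1
Acc 4: bank2 row4 -> HIT
Acc 5: bank0 row1 -> MISS (open row1); precharges=1
Acc 6: bank1 row4 -> MISS (open row4); precharges=2
Acc 7: bank1 row3 -> MISS (open row3); precharges=3
Acc 8: bank0 row2 -> MISS (open row2); precharges=4
Acc 9: bank0 row3 -> MISS (open row3); precharges=5
Acc 10: bank2 row3 -> MISS (open row3); precharges=6
Acc 11: bank1 row0 -> MISS (open row0); precharges=7
Acc 12: bank2 row2 -> MISS (open row2); precharges=8
Acc 13: bank0 row1 -> MISS (open row1); precharges=9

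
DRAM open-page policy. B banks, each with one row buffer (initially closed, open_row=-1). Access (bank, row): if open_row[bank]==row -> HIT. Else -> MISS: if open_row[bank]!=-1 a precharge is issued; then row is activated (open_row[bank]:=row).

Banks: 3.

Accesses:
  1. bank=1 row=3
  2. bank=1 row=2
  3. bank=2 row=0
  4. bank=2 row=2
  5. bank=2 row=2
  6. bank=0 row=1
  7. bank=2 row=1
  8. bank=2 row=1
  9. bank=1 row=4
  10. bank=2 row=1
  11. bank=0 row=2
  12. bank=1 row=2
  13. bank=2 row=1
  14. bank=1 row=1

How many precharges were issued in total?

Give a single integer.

Answer: 7

Derivation:
Acc 1: bank1 row3 -> MISS (open row3); precharges=0
Acc 2: bank1 row2 -> MISS (open row2); precharges=1
Acc 3: bank2 row0 -> MISS (open row0); precharges=1
Acc 4: bank2 row2 -> MISS (open row2); precharges=2
Acc 5: bank2 row2 -> HIT
Acc 6: bank0 row1 -> MISS (open row1); precharges=2
Acc 7: bank2 row1 -> MISS (open row1); precharges=3
Acc 8: bank2 row1 -> HIT
Acc 9: bank1 row4 -> MISS (open row4); precharges=4
Acc 10: bank2 row1 -> HIT
Acc 11: bank0 row2 -> MISS (open row2); precharges=5
Acc 12: bank1 row2 -> MISS (open row2); precharges=6
Acc 13: bank2 row1 -> HIT
Acc 14: bank1 row1 -> MISS (open row1); precharges=7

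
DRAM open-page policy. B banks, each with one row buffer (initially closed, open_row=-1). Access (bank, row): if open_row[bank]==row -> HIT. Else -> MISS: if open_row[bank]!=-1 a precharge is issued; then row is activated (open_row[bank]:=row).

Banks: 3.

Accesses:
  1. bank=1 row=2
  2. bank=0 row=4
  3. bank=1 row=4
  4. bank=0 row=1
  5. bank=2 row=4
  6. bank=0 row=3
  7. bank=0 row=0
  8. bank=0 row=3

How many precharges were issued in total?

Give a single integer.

Acc 1: bank1 row2 -> MISS (open row2); precharges=0
Acc 2: bank0 row4 -> MISS (open row4); precharges=0
Acc 3: bank1 row4 -> MISS (open row4); precharges=1
Acc 4: bank0 row1 -> MISS (open row1); precharges=2
Acc 5: bank2 row4 -> MISS (open row4); precharges=2
Acc 6: bank0 row3 -> MISS (open row3); precharges=3
Acc 7: bank0 row0 -> MISS (open row0); precharges=4
Acc 8: bank0 row3 -> MISS (open row3); precharges=5

Answer: 5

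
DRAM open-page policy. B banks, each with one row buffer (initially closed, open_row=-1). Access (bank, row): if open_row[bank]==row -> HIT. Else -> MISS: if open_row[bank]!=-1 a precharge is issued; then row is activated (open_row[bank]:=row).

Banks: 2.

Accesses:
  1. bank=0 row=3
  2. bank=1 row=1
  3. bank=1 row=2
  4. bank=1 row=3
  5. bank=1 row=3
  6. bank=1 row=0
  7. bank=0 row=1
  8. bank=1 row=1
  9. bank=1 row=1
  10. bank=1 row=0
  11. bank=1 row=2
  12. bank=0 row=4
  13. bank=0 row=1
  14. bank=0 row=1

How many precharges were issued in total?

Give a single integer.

Acc 1: bank0 row3 -> MISS (open row3); precharges=0
Acc 2: bank1 row1 -> MISS (open row1); precharges=0
Acc 3: bank1 row2 -> MISS (open row2); precharges=1
Acc 4: bank1 row3 -> MISS (open row3); precharges=2
Acc 5: bank1 row3 -> HIT
Acc 6: bank1 row0 -> MISS (open row0); precharges=3
Acc 7: bank0 row1 -> MISS (open row1); precharges=4
Acc 8: bank1 row1 -> MISS (open row1); precharges=5
Acc 9: bank1 row1 -> HIT
Acc 10: bank1 row0 -> MISS (open row0); precharges=6
Acc 11: bank1 row2 -> MISS (open row2); precharges=7
Acc 12: bank0 row4 -> MISS (open row4); precharges=8
Acc 13: bank0 row1 -> MISS (open row1); precharges=9
Acc 14: bank0 row1 -> HIT

Answer: 9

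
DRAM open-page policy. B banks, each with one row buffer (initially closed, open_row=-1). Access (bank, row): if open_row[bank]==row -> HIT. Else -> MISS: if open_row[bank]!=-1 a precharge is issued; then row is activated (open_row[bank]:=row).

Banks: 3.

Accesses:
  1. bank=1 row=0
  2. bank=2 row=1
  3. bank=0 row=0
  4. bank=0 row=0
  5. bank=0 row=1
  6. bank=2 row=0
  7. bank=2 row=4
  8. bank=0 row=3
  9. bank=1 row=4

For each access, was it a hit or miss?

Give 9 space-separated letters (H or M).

Answer: M M M H M M M M M

Derivation:
Acc 1: bank1 row0 -> MISS (open row0); precharges=0
Acc 2: bank2 row1 -> MISS (open row1); precharges=0
Acc 3: bank0 row0 -> MISS (open row0); precharges=0
Acc 4: bank0 row0 -> HIT
Acc 5: bank0 row1 -> MISS (open row1); precharges=1
Acc 6: bank2 row0 -> MISS (open row0); precharges=2
Acc 7: bank2 row4 -> MISS (open row4); precharges=3
Acc 8: bank0 row3 -> MISS (open row3); precharges=4
Acc 9: bank1 row4 -> MISS (open row4); precharges=5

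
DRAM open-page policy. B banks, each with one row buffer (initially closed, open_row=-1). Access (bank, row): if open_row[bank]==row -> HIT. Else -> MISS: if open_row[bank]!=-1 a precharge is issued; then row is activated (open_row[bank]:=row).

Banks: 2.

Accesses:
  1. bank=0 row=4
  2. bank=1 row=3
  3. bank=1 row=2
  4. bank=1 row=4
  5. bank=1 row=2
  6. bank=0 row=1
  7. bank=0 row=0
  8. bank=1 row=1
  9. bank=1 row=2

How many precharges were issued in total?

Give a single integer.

Answer: 7

Derivation:
Acc 1: bank0 row4 -> MISS (open row4); precharges=0
Acc 2: bank1 row3 -> MISS (open row3); precharges=0
Acc 3: bank1 row2 -> MISS (open row2); precharges=1
Acc 4: bank1 row4 -> MISS (open row4); precharges=2
Acc 5: bank1 row2 -> MISS (open row2); precharges=3
Acc 6: bank0 row1 -> MISS (open row1); precharges=4
Acc 7: bank0 row0 -> MISS (open row0); precharges=5
Acc 8: bank1 row1 -> MISS (open row1); precharges=6
Acc 9: bank1 row2 -> MISS (open row2); precharges=7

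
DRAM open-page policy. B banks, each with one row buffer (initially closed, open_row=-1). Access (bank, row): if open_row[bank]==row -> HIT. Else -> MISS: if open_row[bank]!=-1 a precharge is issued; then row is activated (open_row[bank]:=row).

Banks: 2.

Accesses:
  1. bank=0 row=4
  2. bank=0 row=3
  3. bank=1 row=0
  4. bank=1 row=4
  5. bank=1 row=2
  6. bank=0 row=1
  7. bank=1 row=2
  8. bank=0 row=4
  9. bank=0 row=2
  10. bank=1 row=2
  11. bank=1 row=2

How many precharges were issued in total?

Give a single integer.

Answer: 6

Derivation:
Acc 1: bank0 row4 -> MISS (open row4); precharges=0
Acc 2: bank0 row3 -> MISS (open row3); precharges=1
Acc 3: bank1 row0 -> MISS (open row0); precharges=1
Acc 4: bank1 row4 -> MISS (open row4); precharges=2
Acc 5: bank1 row2 -> MISS (open row2); precharges=3
Acc 6: bank0 row1 -> MISS (open row1); precharges=4
Acc 7: bank1 row2 -> HIT
Acc 8: bank0 row4 -> MISS (open row4); precharges=5
Acc 9: bank0 row2 -> MISS (open row2); precharges=6
Acc 10: bank1 row2 -> HIT
Acc 11: bank1 row2 -> HIT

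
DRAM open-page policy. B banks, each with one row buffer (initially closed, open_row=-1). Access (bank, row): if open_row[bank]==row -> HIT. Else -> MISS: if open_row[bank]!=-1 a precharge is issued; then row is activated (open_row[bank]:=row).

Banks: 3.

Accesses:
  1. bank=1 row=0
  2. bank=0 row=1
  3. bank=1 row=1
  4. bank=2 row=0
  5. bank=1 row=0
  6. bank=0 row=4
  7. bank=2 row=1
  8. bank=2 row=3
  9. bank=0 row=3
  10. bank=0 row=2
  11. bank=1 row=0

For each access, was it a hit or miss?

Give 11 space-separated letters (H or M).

Acc 1: bank1 row0 -> MISS (open row0); precharges=0
Acc 2: bank0 row1 -> MISS (open row1); precharges=0
Acc 3: bank1 row1 -> MISS (open row1); precharges=1
Acc 4: bank2 row0 -> MISS (open row0); precharges=1
Acc 5: bank1 row0 -> MISS (open row0); precharges=2
Acc 6: bank0 row4 -> MISS (open row4); precharges=3
Acc 7: bank2 row1 -> MISS (open row1); precharges=4
Acc 8: bank2 row3 -> MISS (open row3); precharges=5
Acc 9: bank0 row3 -> MISS (open row3); precharges=6
Acc 10: bank0 row2 -> MISS (open row2); precharges=7
Acc 11: bank1 row0 -> HIT

Answer: M M M M M M M M M M H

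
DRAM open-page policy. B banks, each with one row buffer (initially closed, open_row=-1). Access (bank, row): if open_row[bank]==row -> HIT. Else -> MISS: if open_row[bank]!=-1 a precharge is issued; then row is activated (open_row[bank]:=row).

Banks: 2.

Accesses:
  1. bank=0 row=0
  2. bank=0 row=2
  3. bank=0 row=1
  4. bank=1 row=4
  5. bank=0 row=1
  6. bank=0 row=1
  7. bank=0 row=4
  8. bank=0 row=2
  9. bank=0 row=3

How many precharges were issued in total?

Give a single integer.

Answer: 5

Derivation:
Acc 1: bank0 row0 -> MISS (open row0); precharges=0
Acc 2: bank0 row2 -> MISS (open row2); precharges=1
Acc 3: bank0 row1 -> MISS (open row1); precharges=2
Acc 4: bank1 row4 -> MISS (open row4); precharges=2
Acc 5: bank0 row1 -> HIT
Acc 6: bank0 row1 -> HIT
Acc 7: bank0 row4 -> MISS (open row4); precharges=3
Acc 8: bank0 row2 -> MISS (open row2); precharges=4
Acc 9: bank0 row3 -> MISS (open row3); precharges=5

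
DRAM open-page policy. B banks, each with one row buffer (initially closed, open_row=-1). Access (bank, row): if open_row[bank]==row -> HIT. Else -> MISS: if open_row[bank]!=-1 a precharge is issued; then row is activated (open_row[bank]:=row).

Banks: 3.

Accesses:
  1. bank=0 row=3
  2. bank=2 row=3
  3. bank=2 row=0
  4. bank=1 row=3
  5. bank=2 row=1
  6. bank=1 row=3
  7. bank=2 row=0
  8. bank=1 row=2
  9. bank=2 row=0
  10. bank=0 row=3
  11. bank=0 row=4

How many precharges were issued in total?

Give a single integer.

Acc 1: bank0 row3 -> MISS (open row3); precharges=0
Acc 2: bank2 row3 -> MISS (open row3); precharges=0
Acc 3: bank2 row0 -> MISS (open row0); precharges=1
Acc 4: bank1 row3 -> MISS (open row3); precharges=1
Acc 5: bank2 row1 -> MISS (open row1); precharges=2
Acc 6: bank1 row3 -> HIT
Acc 7: bank2 row0 -> MISS (open row0); precharges=3
Acc 8: bank1 row2 -> MISS (open row2); precharges=4
Acc 9: bank2 row0 -> HIT
Acc 10: bank0 row3 -> HIT
Acc 11: bank0 row4 -> MISS (open row4); precharges=5

Answer: 5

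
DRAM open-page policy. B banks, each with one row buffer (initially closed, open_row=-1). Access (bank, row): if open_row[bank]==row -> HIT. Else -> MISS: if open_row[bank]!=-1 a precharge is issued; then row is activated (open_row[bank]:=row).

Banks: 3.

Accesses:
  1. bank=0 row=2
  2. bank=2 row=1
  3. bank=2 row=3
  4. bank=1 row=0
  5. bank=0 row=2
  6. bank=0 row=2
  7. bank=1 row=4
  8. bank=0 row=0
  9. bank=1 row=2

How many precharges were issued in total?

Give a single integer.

Acc 1: bank0 row2 -> MISS (open row2); precharges=0
Acc 2: bank2 row1 -> MISS (open row1); precharges=0
Acc 3: bank2 row3 -> MISS (open row3); precharges=1
Acc 4: bank1 row0 -> MISS (open row0); precharges=1
Acc 5: bank0 row2 -> HIT
Acc 6: bank0 row2 -> HIT
Acc 7: bank1 row4 -> MISS (open row4); precharges=2
Acc 8: bank0 row0 -> MISS (open row0); precharges=3
Acc 9: bank1 row2 -> MISS (open row2); precharges=4

Answer: 4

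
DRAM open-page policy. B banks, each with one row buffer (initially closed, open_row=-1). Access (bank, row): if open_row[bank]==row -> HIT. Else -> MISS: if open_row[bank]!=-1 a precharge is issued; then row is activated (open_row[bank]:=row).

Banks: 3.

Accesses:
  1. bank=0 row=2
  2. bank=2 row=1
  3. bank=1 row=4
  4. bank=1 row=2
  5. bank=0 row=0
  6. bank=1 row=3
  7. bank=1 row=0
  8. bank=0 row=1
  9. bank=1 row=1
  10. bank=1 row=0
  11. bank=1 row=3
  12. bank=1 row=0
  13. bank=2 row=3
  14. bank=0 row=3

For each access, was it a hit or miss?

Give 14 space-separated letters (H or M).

Acc 1: bank0 row2 -> MISS (open row2); precharges=0
Acc 2: bank2 row1 -> MISS (open row1); precharges=0
Acc 3: bank1 row4 -> MISS (open row4); precharges=0
Acc 4: bank1 row2 -> MISS (open row2); precharges=1
Acc 5: bank0 row0 -> MISS (open row0); precharges=2
Acc 6: bank1 row3 -> MISS (open row3); precharges=3
Acc 7: bank1 row0 -> MISS (open row0); precharges=4
Acc 8: bank0 row1 -> MISS (open row1); precharges=5
Acc 9: bank1 row1 -> MISS (open row1); precharges=6
Acc 10: bank1 row0 -> MISS (open row0); precharges=7
Acc 11: bank1 row3 -> MISS (open row3); precharges=8
Acc 12: bank1 row0 -> MISS (open row0); precharges=9
Acc 13: bank2 row3 -> MISS (open row3); precharges=10
Acc 14: bank0 row3 -> MISS (open row3); precharges=11

Answer: M M M M M M M M M M M M M M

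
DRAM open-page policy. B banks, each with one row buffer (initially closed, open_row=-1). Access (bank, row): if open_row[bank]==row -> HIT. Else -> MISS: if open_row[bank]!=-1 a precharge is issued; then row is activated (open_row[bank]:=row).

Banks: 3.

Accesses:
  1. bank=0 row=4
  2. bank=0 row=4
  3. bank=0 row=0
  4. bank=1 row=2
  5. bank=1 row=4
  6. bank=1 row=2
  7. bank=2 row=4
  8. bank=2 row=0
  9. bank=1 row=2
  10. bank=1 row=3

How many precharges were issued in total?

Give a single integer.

Answer: 5

Derivation:
Acc 1: bank0 row4 -> MISS (open row4); precharges=0
Acc 2: bank0 row4 -> HIT
Acc 3: bank0 row0 -> MISS (open row0); precharges=1
Acc 4: bank1 row2 -> MISS (open row2); precharges=1
Acc 5: bank1 row4 -> MISS (open row4); precharges=2
Acc 6: bank1 row2 -> MISS (open row2); precharges=3
Acc 7: bank2 row4 -> MISS (open row4); precharges=3
Acc 8: bank2 row0 -> MISS (open row0); precharges=4
Acc 9: bank1 row2 -> HIT
Acc 10: bank1 row3 -> MISS (open row3); precharges=5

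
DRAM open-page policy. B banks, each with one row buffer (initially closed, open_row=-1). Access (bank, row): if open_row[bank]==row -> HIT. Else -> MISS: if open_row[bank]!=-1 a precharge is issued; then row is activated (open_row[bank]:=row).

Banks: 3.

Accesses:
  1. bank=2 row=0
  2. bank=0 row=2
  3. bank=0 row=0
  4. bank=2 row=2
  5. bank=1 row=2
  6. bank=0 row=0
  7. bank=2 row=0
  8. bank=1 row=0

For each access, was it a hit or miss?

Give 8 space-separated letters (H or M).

Answer: M M M M M H M M

Derivation:
Acc 1: bank2 row0 -> MISS (open row0); precharges=0
Acc 2: bank0 row2 -> MISS (open row2); precharges=0
Acc 3: bank0 row0 -> MISS (open row0); precharges=1
Acc 4: bank2 row2 -> MISS (open row2); precharges=2
Acc 5: bank1 row2 -> MISS (open row2); precharges=2
Acc 6: bank0 row0 -> HIT
Acc 7: bank2 row0 -> MISS (open row0); precharges=3
Acc 8: bank1 row0 -> MISS (open row0); precharges=4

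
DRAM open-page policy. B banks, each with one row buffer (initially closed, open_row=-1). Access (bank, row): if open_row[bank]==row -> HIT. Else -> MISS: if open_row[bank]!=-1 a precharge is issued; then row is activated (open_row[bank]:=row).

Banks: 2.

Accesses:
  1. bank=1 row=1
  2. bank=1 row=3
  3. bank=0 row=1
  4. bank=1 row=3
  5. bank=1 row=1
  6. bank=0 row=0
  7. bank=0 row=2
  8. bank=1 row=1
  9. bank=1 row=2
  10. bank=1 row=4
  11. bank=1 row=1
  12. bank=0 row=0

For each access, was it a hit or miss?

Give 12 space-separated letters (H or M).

Answer: M M M H M M M H M M M M

Derivation:
Acc 1: bank1 row1 -> MISS (open row1); precharges=0
Acc 2: bank1 row3 -> MISS (open row3); precharges=1
Acc 3: bank0 row1 -> MISS (open row1); precharges=1
Acc 4: bank1 row3 -> HIT
Acc 5: bank1 row1 -> MISS (open row1); precharges=2
Acc 6: bank0 row0 -> MISS (open row0); precharges=3
Acc 7: bank0 row2 -> MISS (open row2); precharges=4
Acc 8: bank1 row1 -> HIT
Acc 9: bank1 row2 -> MISS (open row2); precharges=5
Acc 10: bank1 row4 -> MISS (open row4); precharges=6
Acc 11: bank1 row1 -> MISS (open row1); precharges=7
Acc 12: bank0 row0 -> MISS (open row0); precharges=8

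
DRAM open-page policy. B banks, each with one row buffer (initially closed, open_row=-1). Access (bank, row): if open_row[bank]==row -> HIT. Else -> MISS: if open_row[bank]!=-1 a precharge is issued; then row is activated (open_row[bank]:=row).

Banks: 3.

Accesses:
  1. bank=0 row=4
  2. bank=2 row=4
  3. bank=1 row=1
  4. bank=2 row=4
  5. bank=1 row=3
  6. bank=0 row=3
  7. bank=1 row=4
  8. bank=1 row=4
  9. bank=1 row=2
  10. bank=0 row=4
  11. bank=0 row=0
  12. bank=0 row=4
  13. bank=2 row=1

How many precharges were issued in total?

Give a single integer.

Acc 1: bank0 row4 -> MISS (open row4); precharges=0
Acc 2: bank2 row4 -> MISS (open row4); precharges=0
Acc 3: bank1 row1 -> MISS (open row1); precharges=0
Acc 4: bank2 row4 -> HIT
Acc 5: bank1 row3 -> MISS (open row3); precharges=1
Acc 6: bank0 row3 -> MISS (open row3); precharges=2
Acc 7: bank1 row4 -> MISS (open row4); precharges=3
Acc 8: bank1 row4 -> HIT
Acc 9: bank1 row2 -> MISS (open row2); precharges=4
Acc 10: bank0 row4 -> MISS (open row4); precharges=5
Acc 11: bank0 row0 -> MISS (open row0); precharges=6
Acc 12: bank0 row4 -> MISS (open row4); precharges=7
Acc 13: bank2 row1 -> MISS (open row1); precharges=8

Answer: 8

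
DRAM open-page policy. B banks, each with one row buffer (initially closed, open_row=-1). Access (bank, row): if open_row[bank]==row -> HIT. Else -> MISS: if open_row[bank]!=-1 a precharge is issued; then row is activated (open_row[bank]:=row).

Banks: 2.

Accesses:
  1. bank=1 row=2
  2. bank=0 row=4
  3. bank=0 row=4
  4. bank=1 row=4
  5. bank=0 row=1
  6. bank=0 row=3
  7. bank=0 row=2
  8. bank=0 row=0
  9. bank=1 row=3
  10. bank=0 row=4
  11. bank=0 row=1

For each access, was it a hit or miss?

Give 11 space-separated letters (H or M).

Answer: M M H M M M M M M M M

Derivation:
Acc 1: bank1 row2 -> MISS (open row2); precharges=0
Acc 2: bank0 row4 -> MISS (open row4); precharges=0
Acc 3: bank0 row4 -> HIT
Acc 4: bank1 row4 -> MISS (open row4); precharges=1
Acc 5: bank0 row1 -> MISS (open row1); precharges=2
Acc 6: bank0 row3 -> MISS (open row3); precharges=3
Acc 7: bank0 row2 -> MISS (open row2); precharges=4
Acc 8: bank0 row0 -> MISS (open row0); precharges=5
Acc 9: bank1 row3 -> MISS (open row3); precharges=6
Acc 10: bank0 row4 -> MISS (open row4); precharges=7
Acc 11: bank0 row1 -> MISS (open row1); precharges=8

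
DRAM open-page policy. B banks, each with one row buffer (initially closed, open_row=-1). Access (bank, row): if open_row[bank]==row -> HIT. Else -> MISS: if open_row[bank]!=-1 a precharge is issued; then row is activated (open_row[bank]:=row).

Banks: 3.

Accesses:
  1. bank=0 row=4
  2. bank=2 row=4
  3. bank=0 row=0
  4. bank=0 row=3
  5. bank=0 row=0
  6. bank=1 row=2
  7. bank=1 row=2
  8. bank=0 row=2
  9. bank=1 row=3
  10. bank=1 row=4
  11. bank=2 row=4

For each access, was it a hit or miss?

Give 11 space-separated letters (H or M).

Acc 1: bank0 row4 -> MISS (open row4); precharges=0
Acc 2: bank2 row4 -> MISS (open row4); precharges=0
Acc 3: bank0 row0 -> MISS (open row0); precharges=1
Acc 4: bank0 row3 -> MISS (open row3); precharges=2
Acc 5: bank0 row0 -> MISS (open row0); precharges=3
Acc 6: bank1 row2 -> MISS (open row2); precharges=3
Acc 7: bank1 row2 -> HIT
Acc 8: bank0 row2 -> MISS (open row2); precharges=4
Acc 9: bank1 row3 -> MISS (open row3); precharges=5
Acc 10: bank1 row4 -> MISS (open row4); precharges=6
Acc 11: bank2 row4 -> HIT

Answer: M M M M M M H M M M H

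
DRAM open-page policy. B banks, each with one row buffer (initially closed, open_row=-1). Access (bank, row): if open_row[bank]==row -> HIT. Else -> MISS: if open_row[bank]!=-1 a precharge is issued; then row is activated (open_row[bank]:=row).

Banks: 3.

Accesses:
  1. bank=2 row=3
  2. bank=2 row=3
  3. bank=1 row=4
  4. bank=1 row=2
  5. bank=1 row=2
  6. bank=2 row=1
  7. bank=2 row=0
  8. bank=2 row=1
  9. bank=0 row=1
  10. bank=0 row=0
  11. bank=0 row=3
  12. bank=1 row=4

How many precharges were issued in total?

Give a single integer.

Acc 1: bank2 row3 -> MISS (open row3); precharges=0
Acc 2: bank2 row3 -> HIT
Acc 3: bank1 row4 -> MISS (open row4); precharges=0
Acc 4: bank1 row2 -> MISS (open row2); precharges=1
Acc 5: bank1 row2 -> HIT
Acc 6: bank2 row1 -> MISS (open row1); precharges=2
Acc 7: bank2 row0 -> MISS (open row0); precharges=3
Acc 8: bank2 row1 -> MISS (open row1); precharges=4
Acc 9: bank0 row1 -> MISS (open row1); precharges=4
Acc 10: bank0 row0 -> MISS (open row0); precharges=5
Acc 11: bank0 row3 -> MISS (open row3); precharges=6
Acc 12: bank1 row4 -> MISS (open row4); precharges=7

Answer: 7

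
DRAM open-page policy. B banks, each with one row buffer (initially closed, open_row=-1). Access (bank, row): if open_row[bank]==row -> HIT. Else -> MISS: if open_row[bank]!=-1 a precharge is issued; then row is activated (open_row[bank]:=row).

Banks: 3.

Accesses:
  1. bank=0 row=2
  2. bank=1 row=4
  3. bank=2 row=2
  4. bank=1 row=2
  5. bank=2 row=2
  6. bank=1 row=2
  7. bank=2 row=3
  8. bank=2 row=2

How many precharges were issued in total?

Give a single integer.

Acc 1: bank0 row2 -> MISS (open row2); precharges=0
Acc 2: bank1 row4 -> MISS (open row4); precharges=0
Acc 3: bank2 row2 -> MISS (open row2); precharges=0
Acc 4: bank1 row2 -> MISS (open row2); precharges=1
Acc 5: bank2 row2 -> HIT
Acc 6: bank1 row2 -> HIT
Acc 7: bank2 row3 -> MISS (open row3); precharges=2
Acc 8: bank2 row2 -> MISS (open row2); precharges=3

Answer: 3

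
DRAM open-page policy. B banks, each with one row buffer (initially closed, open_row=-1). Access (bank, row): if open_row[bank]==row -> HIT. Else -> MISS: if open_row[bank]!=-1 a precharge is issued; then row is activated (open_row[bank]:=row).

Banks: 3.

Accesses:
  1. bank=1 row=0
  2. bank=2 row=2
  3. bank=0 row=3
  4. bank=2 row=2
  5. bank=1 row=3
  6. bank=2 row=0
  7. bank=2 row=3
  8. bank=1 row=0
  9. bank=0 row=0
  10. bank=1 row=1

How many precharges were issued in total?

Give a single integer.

Acc 1: bank1 row0 -> MISS (open row0); precharges=0
Acc 2: bank2 row2 -> MISS (open row2); precharges=0
Acc 3: bank0 row3 -> MISS (open row3); precharges=0
Acc 4: bank2 row2 -> HIT
Acc 5: bank1 row3 -> MISS (open row3); precharges=1
Acc 6: bank2 row0 -> MISS (open row0); precharges=2
Acc 7: bank2 row3 -> MISS (open row3); precharges=3
Acc 8: bank1 row0 -> MISS (open row0); precharges=4
Acc 9: bank0 row0 -> MISS (open row0); precharges=5
Acc 10: bank1 row1 -> MISS (open row1); precharges=6

Answer: 6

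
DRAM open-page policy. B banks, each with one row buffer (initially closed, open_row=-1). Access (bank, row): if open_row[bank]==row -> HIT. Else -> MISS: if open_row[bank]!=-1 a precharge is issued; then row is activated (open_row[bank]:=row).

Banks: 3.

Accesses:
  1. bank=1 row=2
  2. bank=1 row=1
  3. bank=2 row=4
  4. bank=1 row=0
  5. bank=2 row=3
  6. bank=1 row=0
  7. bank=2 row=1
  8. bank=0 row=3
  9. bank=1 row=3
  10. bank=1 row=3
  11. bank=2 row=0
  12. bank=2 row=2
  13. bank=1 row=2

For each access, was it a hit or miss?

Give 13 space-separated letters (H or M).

Acc 1: bank1 row2 -> MISS (open row2); precharges=0
Acc 2: bank1 row1 -> MISS (open row1); precharges=1
Acc 3: bank2 row4 -> MISS (open row4); precharges=1
Acc 4: bank1 row0 -> MISS (open row0); precharges=2
Acc 5: bank2 row3 -> MISS (open row3); precharges=3
Acc 6: bank1 row0 -> HIT
Acc 7: bank2 row1 -> MISS (open row1); precharges=4
Acc 8: bank0 row3 -> MISS (open row3); precharges=4
Acc 9: bank1 row3 -> MISS (open row3); precharges=5
Acc 10: bank1 row3 -> HIT
Acc 11: bank2 row0 -> MISS (open row0); precharges=6
Acc 12: bank2 row2 -> MISS (open row2); precharges=7
Acc 13: bank1 row2 -> MISS (open row2); precharges=8

Answer: M M M M M H M M M H M M M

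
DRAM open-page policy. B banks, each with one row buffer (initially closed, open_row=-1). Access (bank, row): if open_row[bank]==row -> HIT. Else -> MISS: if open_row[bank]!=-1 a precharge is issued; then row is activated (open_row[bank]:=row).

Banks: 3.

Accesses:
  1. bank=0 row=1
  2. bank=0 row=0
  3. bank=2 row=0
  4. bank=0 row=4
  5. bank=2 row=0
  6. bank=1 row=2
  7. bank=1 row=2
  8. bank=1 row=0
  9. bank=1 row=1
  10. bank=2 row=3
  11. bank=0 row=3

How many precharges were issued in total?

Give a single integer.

Acc 1: bank0 row1 -> MISS (open row1); precharges=0
Acc 2: bank0 row0 -> MISS (open row0); precharges=1
Acc 3: bank2 row0 -> MISS (open row0); precharges=1
Acc 4: bank0 row4 -> MISS (open row4); precharges=2
Acc 5: bank2 row0 -> HIT
Acc 6: bank1 row2 -> MISS (open row2); precharges=2
Acc 7: bank1 row2 -> HIT
Acc 8: bank1 row0 -> MISS (open row0); precharges=3
Acc 9: bank1 row1 -> MISS (open row1); precharges=4
Acc 10: bank2 row3 -> MISS (open row3); precharges=5
Acc 11: bank0 row3 -> MISS (open row3); precharges=6

Answer: 6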